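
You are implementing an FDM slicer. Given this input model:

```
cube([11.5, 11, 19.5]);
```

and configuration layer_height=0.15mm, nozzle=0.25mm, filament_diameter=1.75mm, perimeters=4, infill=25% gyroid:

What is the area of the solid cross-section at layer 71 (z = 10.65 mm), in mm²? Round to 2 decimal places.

At z = 10.65 mm: the cube is present — its section is the full 11.5×11 rectangle (area 126.50 mm²). Overall, the cross-section is a single solid region. Net area = 126.50 mm².

126.50 mm²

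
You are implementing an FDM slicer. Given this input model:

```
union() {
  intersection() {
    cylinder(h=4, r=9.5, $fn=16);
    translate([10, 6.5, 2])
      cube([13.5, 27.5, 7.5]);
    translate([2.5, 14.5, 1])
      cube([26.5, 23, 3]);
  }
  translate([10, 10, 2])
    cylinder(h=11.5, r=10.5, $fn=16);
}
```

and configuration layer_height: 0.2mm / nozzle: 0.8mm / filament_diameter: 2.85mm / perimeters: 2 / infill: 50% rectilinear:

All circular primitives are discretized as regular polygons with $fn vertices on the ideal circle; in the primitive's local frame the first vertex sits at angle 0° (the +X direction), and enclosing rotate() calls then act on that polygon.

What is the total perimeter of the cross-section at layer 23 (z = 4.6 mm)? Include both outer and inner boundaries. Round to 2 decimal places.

65.55 mm

At z = 4.6 mm: the cylinder is absent (z outside [0, 4]); the 13.5×27.5 cube at (10, 6.5) contributes its full rectangle (perimeter 82.00 mm); the cube at (2.5, 14.5) is absent (z outside [1, 4]); Keeping only the common overlap: at least one operand is absent at this height, so nothing remains; the r=10.5 cylinder at (10, 10) contributes a regular 16-gon of circumradius 10.5 (perimeter = 2·16·10.500·sin(180°/16) = 65.55 mm); Combining (union): only the r=10.5 cylinder at (10, 10) is present, so the union is just that shape — boundary = 65.55 mm. Overall, the cross-section is a single solid region. Total boundary length (outer) = 65.55 mm.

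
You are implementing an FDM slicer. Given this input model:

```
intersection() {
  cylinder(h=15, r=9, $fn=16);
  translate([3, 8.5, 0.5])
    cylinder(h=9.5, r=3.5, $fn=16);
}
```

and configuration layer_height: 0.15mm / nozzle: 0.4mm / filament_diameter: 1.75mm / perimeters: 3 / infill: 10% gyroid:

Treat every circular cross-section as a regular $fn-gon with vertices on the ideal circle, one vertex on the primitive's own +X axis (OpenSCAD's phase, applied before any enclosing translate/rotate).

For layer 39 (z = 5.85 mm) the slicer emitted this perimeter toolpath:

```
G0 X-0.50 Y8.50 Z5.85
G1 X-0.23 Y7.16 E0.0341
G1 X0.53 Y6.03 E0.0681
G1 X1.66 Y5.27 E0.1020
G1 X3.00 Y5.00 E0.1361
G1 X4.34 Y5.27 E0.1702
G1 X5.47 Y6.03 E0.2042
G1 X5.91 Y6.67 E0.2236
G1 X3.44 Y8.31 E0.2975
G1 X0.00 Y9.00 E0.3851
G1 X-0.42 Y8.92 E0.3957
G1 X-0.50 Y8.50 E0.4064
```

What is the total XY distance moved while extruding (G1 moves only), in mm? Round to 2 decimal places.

16.29 mm

Sum the Euclidean lengths of each G1 segment: total = 16.29 mm.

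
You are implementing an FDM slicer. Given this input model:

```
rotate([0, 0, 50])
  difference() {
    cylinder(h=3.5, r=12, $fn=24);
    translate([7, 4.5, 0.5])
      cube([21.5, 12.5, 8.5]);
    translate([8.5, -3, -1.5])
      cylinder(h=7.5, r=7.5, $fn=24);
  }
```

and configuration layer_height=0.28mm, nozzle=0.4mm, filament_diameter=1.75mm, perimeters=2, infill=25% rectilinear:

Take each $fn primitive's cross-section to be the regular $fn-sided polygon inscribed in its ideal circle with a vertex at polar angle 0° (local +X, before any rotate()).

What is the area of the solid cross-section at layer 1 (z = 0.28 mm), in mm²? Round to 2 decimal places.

328.76 mm²

At z = 0.28 mm: the r=12 cylinder gives a regular 24-gon of circumradius 12 (constant along its height) (area = (24/2)·12.000²·sin(360°/24) = 447.24 mm²); the cube at (7, 4.5) is not intersected at this z (z outside [0.5, 9]); the r=7.5 cylinder at (8.5, -3) contributes a regular 24-gon of circumradius 7.5 (area = (24/2)·7.500²·sin(360°/24) = 174.70 mm²); After the difference (first − rest): starting from the r=12 cylinder (447.24 mm²), the r=7.5 cylinder at (8.5, -3) partially overlaps it — only the 118.48 mm² overlap (of its 174.70 mm²) is removed, clipping the outline — area = 328.76 mm²; (rotated 50° about Z; rotation is an isometry so areas/perimeters/island counts are preserved). Overall, the cross-section is a single solid region. Net area = 328.76 mm².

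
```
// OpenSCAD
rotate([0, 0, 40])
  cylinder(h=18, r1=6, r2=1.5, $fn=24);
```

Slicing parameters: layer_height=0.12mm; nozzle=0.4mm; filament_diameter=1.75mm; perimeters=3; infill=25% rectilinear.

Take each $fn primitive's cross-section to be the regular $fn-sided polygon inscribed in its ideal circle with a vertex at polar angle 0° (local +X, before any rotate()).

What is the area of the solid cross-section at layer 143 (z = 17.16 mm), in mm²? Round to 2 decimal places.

9.08 mm²

At z = 17.16 mm: the cone: at t=0.953 of its height the radius interpolates to r₁+(r₂−r₁)t = 1.710, giving a regular 24-gon of that circumradius (area = (24/2)·1.710²·sin(360°/24) = 9.08 mm²); (rotated 40° about Z; rotation is an isometry so areas/perimeters/island counts are preserved). Overall, the cross-section is a single solid region. Net area = 9.08 mm².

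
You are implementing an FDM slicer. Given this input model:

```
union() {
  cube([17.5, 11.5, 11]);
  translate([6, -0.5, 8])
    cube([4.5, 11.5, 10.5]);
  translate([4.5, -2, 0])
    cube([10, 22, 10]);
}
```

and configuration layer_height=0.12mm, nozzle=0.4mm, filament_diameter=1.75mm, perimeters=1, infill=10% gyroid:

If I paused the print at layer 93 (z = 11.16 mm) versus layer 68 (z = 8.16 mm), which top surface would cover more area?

layer 68 (z = 8.16 mm)

Layer 93 (z = 11.16): the cube is absent (z outside [0, 11]); the cube at (6, -0.5) is present — its section is the full 4.5×11.5 rectangle (area 51.75 mm²); the cube at (4.5, -2) does not reach this height (z outside [0, 10]); Combining (union): only the 4.5×11.5 cube at (6, -0.5) is present, so the union is just that shape — area = 51.75 mm². So its area = 51.75 mm². Layer 68 (z = 8.16): the cube (footprint 17.5×11.5) is included at this height (area 201.25 mm²); the 4.5×11.5 cube at (6, -0.5) contributes its full rectangle (area 51.75 mm²); the cube at (4.5, -2) (footprint 10×22) is included at this height (area 220.00 mm²); Combining (union): the regions partially overlap — summed areas 473.00 mm² minus the doubly-counted overlap 166.75 mm² gives 306.25 mm² — area = 306.25 mm². So its area = 306.25 mm². Layer 68 is larger (306.25 vs 51.75 mm²).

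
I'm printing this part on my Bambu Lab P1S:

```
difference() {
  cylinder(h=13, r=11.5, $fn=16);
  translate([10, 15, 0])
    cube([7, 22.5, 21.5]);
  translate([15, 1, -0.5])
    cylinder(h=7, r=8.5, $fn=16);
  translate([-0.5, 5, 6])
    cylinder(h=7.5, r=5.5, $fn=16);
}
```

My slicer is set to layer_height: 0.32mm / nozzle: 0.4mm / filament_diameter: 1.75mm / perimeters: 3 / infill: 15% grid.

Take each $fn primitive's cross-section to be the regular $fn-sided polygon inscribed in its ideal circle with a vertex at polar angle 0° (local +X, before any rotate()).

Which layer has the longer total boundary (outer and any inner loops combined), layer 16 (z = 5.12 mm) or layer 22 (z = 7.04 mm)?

layer 22 (z = 7.04 mm)

Layer 16 (z = 5.12): the cylinder: section is a regular 16-gon, circumradius r=11.5 (perimeter = 2·16·11.500·sin(180°/16) = 71.79 mm); the cube at (10, 15) is present — its section is the full 7×22.5 rectangle (perimeter 59.00 mm); the r=8.5 cylinder at (15, 1) contributes a regular 16-gon of circumradius 8.5 (perimeter = 2·16·8.500·sin(180°/16) = 53.06 mm); the cylinder at (-0.5, 5) is not intersected at this z (z outside [6, 13.5]); Subtracting the remaining from the first: starting from the r=11.5 cylinder, the 7×22.5 cube at (10, 15) misses the remaining region (no effect); the r=8.5 cylinder at (15, 1) partially overlaps it — only the 40.63 mm² overlap (of its 221.19 mm²) is removed, clipping the outline — boundary = 72.55 mm. So its perimeter = 72.55 mm. Layer 22 (z = 7.04): the r=11.5 cylinder gives a regular 16-gon of circumradius 11.5 (constant along its height) (perimeter = 2·16·11.500·sin(180°/16) = 71.79 mm); the cube at (10, 15) (footprint 7×22.5) is included at this height (perimeter 59.00 mm); the cylinder at (15, 1) does not reach this height (z outside [-0.5, 6.5]); the r=5.5 cylinder at (-0.5, 5) contributes a regular 16-gon of circumradius 5.5 (perimeter = 2·16·5.500·sin(180°/16) = 34.34 mm); Subtracting the remaining from the first: starting from the r=11.5 cylinder, the 7×22.5 cube at (10, 15) misses the remaining region (no effect); the r=5.5 cylinder at (-0.5, 5) lies wholly inside it (removes its full 92.61 mm² and its 34.34 mm outline becomes a hole wall) — boundary (outer + 1 inner loop) = 106.13 mm. So its perimeter = 106.13 mm. Layer 22 is larger (106.13 vs 72.55 mm).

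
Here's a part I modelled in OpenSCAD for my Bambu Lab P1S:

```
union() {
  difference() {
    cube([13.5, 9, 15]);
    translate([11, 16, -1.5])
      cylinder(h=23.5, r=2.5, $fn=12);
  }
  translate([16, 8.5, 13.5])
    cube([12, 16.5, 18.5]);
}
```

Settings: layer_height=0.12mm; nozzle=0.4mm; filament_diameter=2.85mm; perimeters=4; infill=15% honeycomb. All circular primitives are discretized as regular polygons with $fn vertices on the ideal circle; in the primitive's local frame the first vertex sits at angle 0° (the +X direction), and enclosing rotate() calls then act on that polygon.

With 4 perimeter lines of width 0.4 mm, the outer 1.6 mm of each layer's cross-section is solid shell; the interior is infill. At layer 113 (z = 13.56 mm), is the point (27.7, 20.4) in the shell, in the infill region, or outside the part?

shell

At z = 13.56 mm: the 13.5×9 cube contributes its full rectangle; the cylinder at (11, 16): section is a regular 12-gon, circumradius r=2.5; After the difference (first − rest): starting from the 13.5×9 cube, the r=2.5 cylinder at (11, 16) misses the remaining region (no effect) — 1 connected region; the cube at (16, 8.5) (footprint 12×16.5) is included at this height; Taking the union: the 2 present regions are separate (no shared area or edge), so areas and boundary lengths simply add and each stays a separate island — 2 connected regions. Overall, the cross-section has 2 separate islands. The nearest boundary edge runs (28.00, 25.00)→(28.00, 8.50); distance from the point to it = 0.30 mm. (Shell/infill is judged within the island containing the point — the largest one.) The point is inside the cross-section, 0.30 mm from the nearest boundary — within the 1.6 mm shell band (4 × 0.4).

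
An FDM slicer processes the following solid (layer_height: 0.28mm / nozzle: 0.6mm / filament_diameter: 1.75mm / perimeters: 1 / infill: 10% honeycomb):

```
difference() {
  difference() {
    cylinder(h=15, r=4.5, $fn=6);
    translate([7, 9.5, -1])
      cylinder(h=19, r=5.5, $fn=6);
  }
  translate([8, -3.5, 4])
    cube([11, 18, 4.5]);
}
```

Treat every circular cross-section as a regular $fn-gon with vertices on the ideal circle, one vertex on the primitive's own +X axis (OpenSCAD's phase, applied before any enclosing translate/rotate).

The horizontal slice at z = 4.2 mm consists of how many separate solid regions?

At z = 4.2 mm: the cylinder: section is a regular 6-gon, circumradius r=4.5; the r=5.5 cylinder at (7, 9.5) gives a regular 6-gon of circumradius 5.5 (constant along its height); Taking the first minus the rest: starting from the r=4.5 cylinder, the r=5.5 cylinder at (7, 9.5) misses the remaining region (no effect) — 1 connected region; the 11×18 cube at (8, -3.5) contributes its full rectangle; Taking the first minus the rest: starting from the result so far, the 11×18 cube at (8, -3.5) misses the remaining region (no effect) — 1 connected region. The result has 1 disconnected region.

1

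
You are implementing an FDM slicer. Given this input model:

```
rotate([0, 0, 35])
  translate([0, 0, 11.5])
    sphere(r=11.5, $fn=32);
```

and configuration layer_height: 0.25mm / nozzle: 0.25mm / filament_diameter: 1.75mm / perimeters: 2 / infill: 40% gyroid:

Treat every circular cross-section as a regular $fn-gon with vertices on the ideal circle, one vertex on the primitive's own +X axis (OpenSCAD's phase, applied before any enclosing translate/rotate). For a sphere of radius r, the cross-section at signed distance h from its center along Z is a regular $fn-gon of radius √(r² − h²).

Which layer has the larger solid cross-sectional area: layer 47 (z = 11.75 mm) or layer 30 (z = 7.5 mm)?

Layer 47 (z = 11.75): the r=11.5 sphere contributes a regular 32-gon of circumradius √(11.5²−0.25²) = 11.497 (area = (32/2)·11.497²·sin(360°/32) = 412.62 mm²); (whole slice rotated 35° about Z — lengths, areas and connectivity unchanged). So its area = 412.62 mm². Layer 30 (z = 7.5): the sphere: section is a regular 32-gon, circumradius = √(r²−h²) = √(11.5²−4²) = 10.782 (area = (32/2)·10.782²·sin(360°/32) = 362.87 mm²); (rotated 35° about Z; rotation is an isometry so areas/perimeters/island counts are preserved). So its area = 362.87 mm². Layer 47 is larger (412.62 vs 362.87 mm²).

layer 47 (z = 11.75 mm)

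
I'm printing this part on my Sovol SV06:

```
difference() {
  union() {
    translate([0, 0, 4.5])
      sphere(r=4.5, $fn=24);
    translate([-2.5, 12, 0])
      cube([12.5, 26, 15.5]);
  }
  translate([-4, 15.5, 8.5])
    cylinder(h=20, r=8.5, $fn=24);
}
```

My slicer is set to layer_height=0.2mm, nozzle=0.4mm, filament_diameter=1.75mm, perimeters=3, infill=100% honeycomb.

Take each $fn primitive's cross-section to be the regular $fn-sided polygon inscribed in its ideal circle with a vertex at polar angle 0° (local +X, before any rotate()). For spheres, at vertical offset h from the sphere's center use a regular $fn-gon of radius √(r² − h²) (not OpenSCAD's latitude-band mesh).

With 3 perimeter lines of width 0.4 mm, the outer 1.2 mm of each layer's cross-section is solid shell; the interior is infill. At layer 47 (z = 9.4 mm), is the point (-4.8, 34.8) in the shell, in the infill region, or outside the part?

outside

At z = 9.4 mm: the sphere is absent (|z−center|=4.900 > r=4.5); the 12.5×26 cube at (-2.5, 12) contributes its full rectangle; Merging all regions: only the 12.5×26 cube at (-2.5, 12) is present, so the union is just that shape — 1 connected region; the r=8.5 cylinder at (-4, 15.5) gives a regular 24-gon of circumradius 8.5 (constant along its height); Subtracting the remaining from the first: starting from that combined region, the r=8.5 cylinder at (-4, 15.5) partially overlaps it — only the 66.95 mm² overlap (of its 224.40 mm²) is removed, clipping the outline — 1 connected region. Overall, the cross-section is a single solid region. The nearest boundary edge runs (-2.50, 23.80)→(-2.50, 38.00); distance from the point to it = 2.30 mm. The point is not inside any of the regions above, so it lies outside the cross-section (2.30 mm from the nearest boundary).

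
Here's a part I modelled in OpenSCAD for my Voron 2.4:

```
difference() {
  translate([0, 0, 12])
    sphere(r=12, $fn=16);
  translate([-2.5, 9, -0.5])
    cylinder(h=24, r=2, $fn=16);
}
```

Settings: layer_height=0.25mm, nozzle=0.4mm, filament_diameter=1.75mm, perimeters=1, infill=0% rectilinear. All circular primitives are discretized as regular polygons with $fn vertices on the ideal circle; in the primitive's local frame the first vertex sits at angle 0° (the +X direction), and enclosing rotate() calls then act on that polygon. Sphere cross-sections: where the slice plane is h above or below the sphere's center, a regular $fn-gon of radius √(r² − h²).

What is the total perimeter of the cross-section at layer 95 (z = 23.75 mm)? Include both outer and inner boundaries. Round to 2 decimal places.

15.21 mm

At z = 23.75 mm: the sphere: section is a regular 16-gon, circumradius = √(r²−h²) = √(12²−11.75²) = 2.437 (perimeter = 2·16·2.437·sin(180°/16) = 15.21 mm); the cylinder at (-2.5, 9) is absent (z outside [-0.5, 23.5]); Taking the first minus the rest: none of the subtracted shapes is present at this height, so the r=12 sphere is unchanged — boundary = 15.21 mm. Overall, the cross-section is a single solid region. Total boundary length (outer) = 15.21 mm.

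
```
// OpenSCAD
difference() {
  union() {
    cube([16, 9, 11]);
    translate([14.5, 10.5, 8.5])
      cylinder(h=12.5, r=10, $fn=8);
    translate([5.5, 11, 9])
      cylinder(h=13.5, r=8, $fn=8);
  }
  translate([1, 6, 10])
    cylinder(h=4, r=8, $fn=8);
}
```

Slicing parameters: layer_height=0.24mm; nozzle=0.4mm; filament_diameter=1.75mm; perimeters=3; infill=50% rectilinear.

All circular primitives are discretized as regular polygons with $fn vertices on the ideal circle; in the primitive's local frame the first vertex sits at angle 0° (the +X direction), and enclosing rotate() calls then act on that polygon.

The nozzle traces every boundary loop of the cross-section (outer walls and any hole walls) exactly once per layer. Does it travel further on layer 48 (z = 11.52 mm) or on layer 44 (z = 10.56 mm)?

Layer 48 (z = 11.52): the cube is not intersected at this z (z outside [0, 11]); the r=10 cylinder at (14.5, 10.5) contributes a regular 8-gon of circumradius 10 (perimeter = 2·8·10.000·sin(180°/8) = 61.23 mm); the r=8 cylinder at (5.5, 11) gives a regular 8-gon of circumradius 8 (constant along its height) (perimeter = 2·8·8.000·sin(180°/8) = 48.98 mm); Combining (union): the regions partially overlap (shared area 81.63 mm²), so the edge portions inside another operand are dropped and the merged outline is re-measured after clipping — boundary = 74.79 mm; the r=8 cylinder at (1, 6) gives a regular 8-gon of circumradius 8 (constant along its height) (perimeter = 2·8·8.000·sin(180°/8) = 48.98 mm); Taking the first minus the rest: starting from that combined region, the r=8 cylinder at (1, 6) partially overlaps it — only the 83.13 mm² overlap (of its 181.02 mm²) is removed, clipping the outline — boundary = 75.93 mm. So its perimeter = 75.93 mm. Layer 44 (z = 10.56): the cube is present — its section is the full 16×9 rectangle (perimeter 50.00 mm); the r=10 cylinder at (14.5, 10.5) gives a regular 8-gon of circumradius 10 (constant along its height) (perimeter = 2·8·10.000·sin(180°/8) = 61.23 mm); the r=8 cylinder at (5.5, 11) gives a regular 8-gon of circumradius 8 (constant along its height) (perimeter = 2·8·8.000·sin(180°/8) = 48.98 mm); Combining (union): the regions partially overlap (shared area 181.23 mm²), so the edge portions inside another operand are dropped and the merged outline is re-measured after clipping — boundary = 79.67 mm; the r=8 cylinder at (1, 6) gives a regular 8-gon of circumradius 8 (constant along its height) (perimeter = 2·8·8.000·sin(180°/8) = 48.98 mm); Subtracting the remaining from the first: starting from the result so far, the r=8 cylinder at (1, 6) partially overlaps it — only the 111.56 mm² overlap (of its 181.02 mm²) is removed, clipping the outline — boundary = 82.46 mm. So its perimeter = 82.46 mm. Layer 44 is larger (82.46 vs 75.93 mm).

layer 44 (z = 10.56 mm)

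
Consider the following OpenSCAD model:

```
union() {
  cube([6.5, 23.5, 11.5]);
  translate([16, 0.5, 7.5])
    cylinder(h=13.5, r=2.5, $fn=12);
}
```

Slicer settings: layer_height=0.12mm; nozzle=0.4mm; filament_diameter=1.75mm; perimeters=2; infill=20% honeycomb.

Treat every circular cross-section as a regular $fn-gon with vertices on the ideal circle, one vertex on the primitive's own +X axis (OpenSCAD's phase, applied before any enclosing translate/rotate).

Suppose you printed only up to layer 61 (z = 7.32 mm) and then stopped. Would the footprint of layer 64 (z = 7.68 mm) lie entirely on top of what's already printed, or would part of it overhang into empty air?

Compare the two slices. At z = 7.32: the cube is present — its section is the full 6.5×23.5 rectangle (area 152.75 mm²); the cylinder at (16, 0.5) is absent (z outside [7.5, 21]); Merging all regions: only the 6.5×23.5 cube is present, so the union is just that shape — area = 152.75 mm². At z = 7.68: the cube (footprint 6.5×23.5) is included at this height (area 152.75 mm²); the cylinder at (16, 0.5): section is a regular 12-gon, circumradius r=2.5 (area = (12/2)·2.500²·sin(360°/12) = 18.75 mm²); Merging all regions: the 2 present regions are separate (no shared area or edge), so areas and boundary lengths simply add and each stays a separate island — area = 171.50 mm². Checking containment: at z = 7.68 the cross-section extends beyond the z = 7.32 cross-section by about 18.75 mm².

part overhangs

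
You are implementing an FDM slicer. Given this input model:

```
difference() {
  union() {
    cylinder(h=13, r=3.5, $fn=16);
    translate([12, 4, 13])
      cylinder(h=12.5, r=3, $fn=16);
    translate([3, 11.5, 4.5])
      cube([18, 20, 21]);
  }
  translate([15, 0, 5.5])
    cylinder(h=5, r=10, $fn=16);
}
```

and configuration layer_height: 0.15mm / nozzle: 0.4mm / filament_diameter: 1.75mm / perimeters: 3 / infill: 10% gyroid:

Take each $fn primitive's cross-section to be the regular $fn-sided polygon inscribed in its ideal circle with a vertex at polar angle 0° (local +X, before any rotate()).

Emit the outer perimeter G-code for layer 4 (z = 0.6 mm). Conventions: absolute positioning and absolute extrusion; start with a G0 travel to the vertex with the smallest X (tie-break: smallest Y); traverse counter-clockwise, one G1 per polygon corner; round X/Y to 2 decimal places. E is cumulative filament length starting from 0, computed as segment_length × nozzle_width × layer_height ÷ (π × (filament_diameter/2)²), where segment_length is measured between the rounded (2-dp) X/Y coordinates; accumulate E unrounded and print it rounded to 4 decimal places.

G0 X-3.50 Y0.00 Z0.60
G1 X-3.23 Y-1.34 E0.0341
G1 X-2.47 Y-2.47 E0.0681
G1 X-1.34 Y-3.23 E0.1020
G1 X0.00 Y-3.50 E0.1361
G1 X1.34 Y-3.23 E0.1702
G1 X2.47 Y-2.47 E0.2042
G1 X3.23 Y-1.34 E0.2382
G1 X3.50 Y0.00 E0.2723
G1 X3.23 Y1.34 E0.3064
G1 X2.47 Y2.47 E0.3403
G1 X1.34 Y3.23 E0.3743
G1 X0.00 Y3.50 E0.4084
G1 X-1.34 Y3.23 E0.4425
G1 X-2.47 Y2.47 E0.4765
G1 X-3.23 Y1.34 E0.5104
G1 X-3.50 Y0.00 E0.5445

At z = 0.6 mm: the r=3.5 cylinder contributes a regular 16-gon of circumradius 3.5; the cylinder at (12, 4) is not intersected at this z (z outside [13, 25.5]); the cube at (3, 11.5) is absent (z outside [4.5, 25.5]); Taking the union: only the r=3.5 cylinder is present, so the union is just that shape — 1 connected region; the cylinder at (15, 0) is not intersected at this z (z outside [5.5, 10.5]); Subtracting the remaining from the first: none of the subtracted shapes is present at this height, so that combined region is unchanged — 1 connected region. The outline is a single polygon with 16 vertices. Extrusion per mm of travel: 0.4 × 0.15 / (π × 0.875²) = 0.024945. Accumulating E over each segment gives final E = 0.5445.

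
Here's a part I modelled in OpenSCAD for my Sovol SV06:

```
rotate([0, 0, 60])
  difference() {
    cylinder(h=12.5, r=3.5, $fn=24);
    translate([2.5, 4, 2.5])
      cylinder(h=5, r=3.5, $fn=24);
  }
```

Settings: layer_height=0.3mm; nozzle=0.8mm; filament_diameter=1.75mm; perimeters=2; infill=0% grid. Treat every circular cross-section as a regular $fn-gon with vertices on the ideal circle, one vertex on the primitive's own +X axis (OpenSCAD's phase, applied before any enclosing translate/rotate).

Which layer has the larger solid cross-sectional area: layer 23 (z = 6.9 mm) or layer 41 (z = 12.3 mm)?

Layer 23 (z = 6.9): the r=3.5 cylinder gives a regular 24-gon of circumradius 3.5 (constant along its height) (area = (24/2)·3.500²·sin(360°/24) = 38.05 mm²); the r=3.5 cylinder at (2.5, 4) gives a regular 24-gon of circumradius 3.5 (constant along its height) (area = (24/2)·3.500²·sin(360°/24) = 38.05 mm²); Subtracting the remaining from the first: starting from the r=3.5 cylinder (38.05 mm²), the r=3.5 cylinder at (2.5, 4) partially overlaps it — only the 7.94 mm² overlap (of its 38.05 mm²) is removed, clipping the outline — area = 30.10 mm²; (whole slice rotated 60° about Z — lengths, areas and connectivity unchanged). So its area = 30.10 mm². Layer 41 (z = 12.3): the r=3.5 cylinder contributes a regular 24-gon of circumradius 3.5 (area = (24/2)·3.500²·sin(360°/24) = 38.05 mm²); the cylinder at (2.5, 4) is not intersected at this z (z outside [2.5, 7.5]); Subtracting the remaining from the first: none of the subtracted shapes is present at this height, so the r=3.5 cylinder is unchanged — area = 38.05 mm²; (whole slice rotated 60° about Z — lengths, areas and connectivity unchanged). So its area = 38.05 mm². Layer 41 is larger (38.05 vs 30.10 mm²).

layer 41 (z = 12.3 mm)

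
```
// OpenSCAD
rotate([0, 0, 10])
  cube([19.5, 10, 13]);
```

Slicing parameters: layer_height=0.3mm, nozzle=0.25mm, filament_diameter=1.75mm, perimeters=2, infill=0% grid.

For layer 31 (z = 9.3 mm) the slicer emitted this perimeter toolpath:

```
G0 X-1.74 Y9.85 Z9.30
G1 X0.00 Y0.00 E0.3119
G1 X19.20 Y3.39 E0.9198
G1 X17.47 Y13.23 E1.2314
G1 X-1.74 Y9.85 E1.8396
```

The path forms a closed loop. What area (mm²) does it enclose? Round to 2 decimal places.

194.95 mm²

Apply the shoelace formula to the sequence of (X, Y) vertices; enclosed area = 194.95 mm².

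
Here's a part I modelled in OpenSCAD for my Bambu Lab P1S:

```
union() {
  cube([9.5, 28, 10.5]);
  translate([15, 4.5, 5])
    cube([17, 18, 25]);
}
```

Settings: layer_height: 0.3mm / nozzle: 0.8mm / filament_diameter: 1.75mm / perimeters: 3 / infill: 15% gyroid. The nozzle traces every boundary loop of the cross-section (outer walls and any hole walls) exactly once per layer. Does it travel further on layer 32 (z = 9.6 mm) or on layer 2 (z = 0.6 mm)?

Layer 32 (z = 9.6): the 9.5×28 cube contributes its full rectangle (perimeter 75.00 mm); the cube at (15, 4.5) is present — its section is the full 17×18 rectangle (perimeter 70.00 mm); Taking the union: the 2 present regions are separate (no shared area or edge), so areas and boundary lengths simply add and each stays a separate island — boundary = 145.00 mm. So its perimeter = 145.00 mm. Layer 2 (z = 0.6): the 9.5×28 cube contributes its full rectangle (perimeter 75.00 mm); the cube at (15, 4.5) is absent (z outside [5, 30]); Combining (union): only the 9.5×28 cube is present, so the union is just that shape — boundary = 75.00 mm. So its perimeter = 75.00 mm. Layer 32 is larger (145.00 vs 75.00 mm).

layer 32 (z = 9.6 mm)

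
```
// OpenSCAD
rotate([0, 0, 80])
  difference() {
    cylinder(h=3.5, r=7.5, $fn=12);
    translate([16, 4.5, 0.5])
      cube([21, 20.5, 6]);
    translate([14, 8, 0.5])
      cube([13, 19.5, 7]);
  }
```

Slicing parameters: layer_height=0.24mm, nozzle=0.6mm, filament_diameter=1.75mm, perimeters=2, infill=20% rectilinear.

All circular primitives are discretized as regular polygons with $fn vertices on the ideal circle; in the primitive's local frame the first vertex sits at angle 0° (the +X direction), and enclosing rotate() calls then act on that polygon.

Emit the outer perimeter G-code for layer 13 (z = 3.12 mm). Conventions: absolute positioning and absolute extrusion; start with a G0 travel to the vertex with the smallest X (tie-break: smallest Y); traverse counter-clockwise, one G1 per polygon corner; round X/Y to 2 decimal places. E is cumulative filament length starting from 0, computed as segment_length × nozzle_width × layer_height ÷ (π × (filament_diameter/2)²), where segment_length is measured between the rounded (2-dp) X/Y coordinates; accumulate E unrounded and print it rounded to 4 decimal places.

At z = 3.12 mm: the r=7.5 cylinder gives a regular 12-gon of circumradius 7.5 (constant along its height); the cube at (16, 4.5) (footprint 21×20.5) is included at this height; the 13×19.5 cube at (14, 8) contributes its full rectangle; Taking the first minus the rest: starting from the r=7.5 cylinder, the 21×20.5 cube at (16, 4.5) misses the remaining region (no effect); the 13×19.5 cube at (14, 8) misses the remaining region (no effect) — 1 connected region; (whole slice rotated 80° about Z — lengths, areas and connectivity unchanged). The outline is a single polygon with 12 vertices. Extrusion per mm of travel: 0.6 × 0.24 / (π × 0.875²) = 0.059868. Accumulating E over each segment gives final E = 2.7904.

G0 X-7.39 Y1.30 Z3.12
G1 X-7.05 Y-2.57 E0.2326
G1 X-4.82 Y-5.75 E0.4651
G1 X-1.30 Y-7.39 E0.6976
G1 X2.57 Y-7.05 E0.9302
G1 X5.75 Y-4.82 E1.1627
G1 X7.39 Y-1.30 E1.3952
G1 X7.05 Y2.57 E1.6278
G1 X4.82 Y5.75 E1.8603
G1 X1.30 Y7.39 E2.0928
G1 X-2.57 Y7.05 E2.3254
G1 X-5.75 Y4.82 E2.5579
G1 X-7.39 Y1.30 E2.7904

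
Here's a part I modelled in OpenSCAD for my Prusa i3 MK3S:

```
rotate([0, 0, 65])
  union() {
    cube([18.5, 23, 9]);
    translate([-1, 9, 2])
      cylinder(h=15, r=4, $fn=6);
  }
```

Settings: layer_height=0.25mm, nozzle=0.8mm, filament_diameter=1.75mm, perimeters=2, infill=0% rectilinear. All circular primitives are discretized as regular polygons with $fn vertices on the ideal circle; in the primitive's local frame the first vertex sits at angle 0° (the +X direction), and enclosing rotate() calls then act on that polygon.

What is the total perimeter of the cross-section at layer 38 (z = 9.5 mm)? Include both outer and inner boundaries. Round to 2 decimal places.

At z = 9.5 mm: the cube is not intersected at this z (z outside [0, 9]); the cylinder at (-1, 9): section is a regular 6-gon, circumradius r=4 (perimeter = 2·6·4.000·sin(180°/6) = 24.00 mm); Taking the union: only the r=4 cylinder at (-1, 9) is present, so the union is just that shape — boundary = 24.00 mm; (rotated 65° about Z; rotation is an isometry so areas/perimeters/island counts are preserved). Overall, the cross-section is a single solid region. Total boundary length (outer) = 24.00 mm.

24.00 mm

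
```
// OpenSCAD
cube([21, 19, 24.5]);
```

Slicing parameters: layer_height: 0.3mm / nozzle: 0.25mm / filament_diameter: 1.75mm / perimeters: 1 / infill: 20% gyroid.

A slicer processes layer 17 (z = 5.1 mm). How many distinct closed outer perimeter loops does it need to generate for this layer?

1

At z = 5.1 mm: the cube is present — its section is the full 21×19 rectangle. The result has 1 disconnected region.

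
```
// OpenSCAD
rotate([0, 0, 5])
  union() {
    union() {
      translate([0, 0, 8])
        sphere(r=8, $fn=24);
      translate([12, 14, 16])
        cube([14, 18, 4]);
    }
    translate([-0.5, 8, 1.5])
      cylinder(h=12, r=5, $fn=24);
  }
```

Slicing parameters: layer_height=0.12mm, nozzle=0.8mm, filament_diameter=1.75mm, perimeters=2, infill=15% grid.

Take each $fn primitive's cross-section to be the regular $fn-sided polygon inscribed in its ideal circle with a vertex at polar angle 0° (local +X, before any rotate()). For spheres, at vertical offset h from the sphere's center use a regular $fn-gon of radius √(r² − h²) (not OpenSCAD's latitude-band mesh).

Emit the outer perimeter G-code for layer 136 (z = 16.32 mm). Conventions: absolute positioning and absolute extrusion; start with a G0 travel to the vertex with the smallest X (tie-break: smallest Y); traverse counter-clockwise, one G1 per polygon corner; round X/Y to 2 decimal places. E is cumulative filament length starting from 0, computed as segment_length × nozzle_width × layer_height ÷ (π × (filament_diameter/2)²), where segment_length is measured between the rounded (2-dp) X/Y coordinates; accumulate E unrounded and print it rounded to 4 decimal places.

At z = 16.32 mm: the sphere does not reach this height (|z−center|=8.320 > r=8); the cube at (12, 14) is present — its section is the full 14×18 rectangle; Taking the union: only the 14×18 cube at (12, 14) is present, so the union is just that shape — 1 connected region; the cylinder at (-0.5, 8) does not reach this height (z outside [1.5, 13.5]); Combining (union): only that combined region is present, so the union is just that shape — 1 connected region; (rotated 5° about Z; rotation is an isometry so areas/perimeters/island counts are preserved). The outline is a single polygon with 4 vertices. Extrusion per mm of travel: 0.8 × 0.12 / (π × 0.875²) = 0.039912. Accumulating E over each segment gives final E = 2.5541.

G0 X9.17 Y32.92 Z16.32
G1 X10.73 Y14.99 E0.7183
G1 X24.68 Y16.21 E1.2772
G1 X23.11 Y34.14 E1.9956
G1 X9.17 Y32.92 E2.5541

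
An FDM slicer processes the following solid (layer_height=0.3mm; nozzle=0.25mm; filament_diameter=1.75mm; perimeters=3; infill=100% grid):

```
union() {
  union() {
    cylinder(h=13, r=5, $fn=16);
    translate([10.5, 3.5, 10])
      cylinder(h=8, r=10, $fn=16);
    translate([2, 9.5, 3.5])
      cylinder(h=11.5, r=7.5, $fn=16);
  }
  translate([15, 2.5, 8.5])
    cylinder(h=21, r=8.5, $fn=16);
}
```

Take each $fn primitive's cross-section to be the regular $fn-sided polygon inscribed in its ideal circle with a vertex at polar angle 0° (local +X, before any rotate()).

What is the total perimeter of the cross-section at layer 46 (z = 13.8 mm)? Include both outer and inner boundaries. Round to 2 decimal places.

At z = 13.8 mm: the cylinder is not intersected at this z (z outside [0, 13]); the r=10 cylinder at (10.5, 3.5) contributes a regular 16-gon of circumradius 10 (perimeter = 2·16·10.000·sin(180°/16) = 62.43 mm); the cylinder at (2, 9.5): section is a regular 16-gon, circumradius r=7.5 (perimeter = 2·16·7.500·sin(180°/16) = 46.82 mm); Combining (union): the regions partially overlap (shared area 65.05 mm²), so the edge portions inside another operand are dropped and the merged outline is re-measured after clipping — boundary = 77.69 mm; the r=8.5 cylinder at (15, 2.5) gives a regular 16-gon of circumradius 8.5 (constant along its height) (perimeter = 2·16·8.500·sin(180°/16) = 53.06 mm); Merging all regions: the regions partially overlap (shared area 175.84 mm²), so the edge portions inside another operand are dropped and the merged outline is re-measured after clipping — boundary = 82.82 mm. Overall, the cross-section is a single solid region. Total boundary length (outer) = 82.82 mm.

82.82 mm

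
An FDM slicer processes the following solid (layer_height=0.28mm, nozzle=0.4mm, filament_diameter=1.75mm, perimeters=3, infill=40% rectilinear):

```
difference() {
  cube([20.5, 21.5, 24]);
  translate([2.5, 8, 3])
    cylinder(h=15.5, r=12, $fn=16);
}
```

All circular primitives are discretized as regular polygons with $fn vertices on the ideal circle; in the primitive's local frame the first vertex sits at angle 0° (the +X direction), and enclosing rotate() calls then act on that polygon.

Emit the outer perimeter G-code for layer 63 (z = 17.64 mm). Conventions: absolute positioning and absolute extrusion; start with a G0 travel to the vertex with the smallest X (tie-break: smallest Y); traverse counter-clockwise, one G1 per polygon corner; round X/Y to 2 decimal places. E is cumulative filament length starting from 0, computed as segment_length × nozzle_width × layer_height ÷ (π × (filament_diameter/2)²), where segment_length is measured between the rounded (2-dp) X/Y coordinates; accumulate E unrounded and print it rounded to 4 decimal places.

G0 X0.00 Y19.50 Z17.64
G1 X2.50 Y20.00 E0.1187
G1 X7.09 Y19.09 E0.3366
G1 X10.99 Y16.49 E0.5549
G1 X13.59 Y12.59 E0.7731
G1 X14.50 Y8.00 E0.9910
G1 X13.59 Y3.41 E1.2089
G1 X11.31 Y0.00 E1.3999
G1 X20.50 Y0.00 E1.8278
G1 X20.50 Y21.50 E2.8290
G1 X0.00 Y21.50 E3.7835
G1 X0.00 Y19.50 E3.8767

At z = 17.64 mm: the 20.5×21.5 cube contributes its full rectangle; the cylinder at (2.5, 8): section is a regular 16-gon, circumradius r=12; Subtracting the remaining from the first: starting from the 20.5×21.5 cube, the r=12 cylinder at (2.5, 8) partially overlaps it — only the 246.50 mm² overlap (of its 440.85 mm²) is removed, clipping the outline — 1 connected region. The outline is a single polygon with 11 vertices. Extrusion per mm of travel: 0.4 × 0.28 / (π × 0.875²) = 0.046564. Accumulating E over each segment gives final E = 3.8767.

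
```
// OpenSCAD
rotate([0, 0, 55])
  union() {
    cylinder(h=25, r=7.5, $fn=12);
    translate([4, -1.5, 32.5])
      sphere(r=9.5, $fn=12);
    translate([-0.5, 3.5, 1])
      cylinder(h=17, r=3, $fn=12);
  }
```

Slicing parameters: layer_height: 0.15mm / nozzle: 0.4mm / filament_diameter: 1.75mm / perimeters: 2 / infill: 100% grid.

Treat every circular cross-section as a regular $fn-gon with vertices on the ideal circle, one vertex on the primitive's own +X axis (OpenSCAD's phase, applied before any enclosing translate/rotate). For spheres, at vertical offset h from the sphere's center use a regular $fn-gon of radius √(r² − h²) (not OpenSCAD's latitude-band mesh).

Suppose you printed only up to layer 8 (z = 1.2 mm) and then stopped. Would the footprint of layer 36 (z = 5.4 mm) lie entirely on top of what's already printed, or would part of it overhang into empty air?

entirely on top

Compare the two slices. At z = 1.2: the r=7.5 cylinder gives a regular 12-gon of circumradius 7.5 (constant along its height) (area = (12/2)·7.500²·sin(360°/12) = 168.75 mm²); the sphere at (4, -1.5) does not reach this height (|z−center|=31.300 > r=9.5); the r=3 cylinder at (-0.5, 3.5) gives a regular 12-gon of circumradius 3 (constant along its height) (area = (12/2)·3.000²·sin(360°/12) = 27.00 mm²); Combining (union): the r=3 cylinder at (-0.5, 3.5) lies entirely inside the r=7.5 cylinder, so the union is just the r=7.5 cylinder — area = 168.75 mm²; (whole slice rotated 55° about Z — lengths, areas and connectivity unchanged). At z = 5.4: the r=7.5 cylinder contributes a regular 12-gon of circumradius 7.5 (area = (12/2)·7.500²·sin(360°/12) = 168.75 mm²); the sphere at (4, -1.5) is not intersected at this z (|z−center|=27.100 > r=9.5); the cylinder at (-0.5, 3.5): section is a regular 12-gon, circumradius r=3 (area = (12/2)·3.000²·sin(360°/12) = 27.00 mm²); Merging all regions: the r=3 cylinder at (-0.5, 3.5) lies entirely inside the r=7.5 cylinder, so the union is just the r=7.5 cylinder — area = 168.75 mm²; (whole slice rotated 55° about Z — lengths, areas and connectivity unchanged). Checking containment: the cross-section at z = 5.4 is a subset of the cross-section at z = 1.2.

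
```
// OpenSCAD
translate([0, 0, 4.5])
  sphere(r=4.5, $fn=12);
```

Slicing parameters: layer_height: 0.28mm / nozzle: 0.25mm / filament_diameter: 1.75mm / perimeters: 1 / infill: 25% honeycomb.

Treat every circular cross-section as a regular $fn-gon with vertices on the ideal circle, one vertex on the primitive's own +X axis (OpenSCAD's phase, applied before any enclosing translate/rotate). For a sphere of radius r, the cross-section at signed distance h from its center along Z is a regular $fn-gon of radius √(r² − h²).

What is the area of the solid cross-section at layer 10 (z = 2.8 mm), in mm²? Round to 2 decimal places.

At z = 2.8 mm: the sphere: section is a regular 12-gon, circumradius = √(r²−h²) = √(4.5²−1.7²) = 4.167 (area = (12/2)·4.167²·sin(360°/12) = 52.08 mm²). Overall, the cross-section is a single solid region. Net area = 52.08 mm².

52.08 mm²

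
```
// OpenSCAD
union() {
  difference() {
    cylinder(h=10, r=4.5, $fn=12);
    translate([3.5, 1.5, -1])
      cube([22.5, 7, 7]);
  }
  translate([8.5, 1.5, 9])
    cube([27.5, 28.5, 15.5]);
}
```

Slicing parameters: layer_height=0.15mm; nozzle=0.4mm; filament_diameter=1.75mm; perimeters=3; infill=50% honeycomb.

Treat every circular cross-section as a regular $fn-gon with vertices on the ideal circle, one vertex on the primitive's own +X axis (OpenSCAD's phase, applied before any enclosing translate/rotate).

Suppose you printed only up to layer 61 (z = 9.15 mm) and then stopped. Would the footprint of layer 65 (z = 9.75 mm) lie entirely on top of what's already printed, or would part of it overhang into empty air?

entirely on top

Compare the two slices. At z = 9.15: the cylinder: section is a regular 12-gon, circumradius r=4.5 (area = (12/2)·4.500²·sin(360°/12) = 60.75 mm²); the cube at (3.5, 1.5) does not reach this height (z outside [-1, 6]); After the difference (first − rest): none of the subtracted shapes is present at this height, so the r=4.5 cylinder is unchanged — area = 60.75 mm²; the cube at (8.5, 1.5) is present — its section is the full 27.5×28.5 rectangle (area 783.75 mm²); Merging all regions: the 2 present regions are separate (no shared area or edge), so areas and boundary lengths simply add and each stays a separate island — area = 844.50 mm². At z = 9.75: the r=4.5 cylinder gives a regular 12-gon of circumradius 4.5 (constant along its height) (area = (12/2)·4.500²·sin(360°/12) = 60.75 mm²); the cube at (3.5, 1.5) is not intersected at this z (z outside [-1, 6]); Subtracting the remaining from the first: none of the subtracted shapes is present at this height, so the r=4.5 cylinder is unchanged — area = 60.75 mm²; the cube at (8.5, 1.5) is present — its section is the full 27.5×28.5 rectangle (area 783.75 mm²); Taking the union: the 2 present regions are separate (no shared area or edge), so areas and boundary lengths simply add and each stays a separate island — area = 844.50 mm². Checking containment: the cross-section at z = 9.75 is a subset of the cross-section at z = 9.15.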